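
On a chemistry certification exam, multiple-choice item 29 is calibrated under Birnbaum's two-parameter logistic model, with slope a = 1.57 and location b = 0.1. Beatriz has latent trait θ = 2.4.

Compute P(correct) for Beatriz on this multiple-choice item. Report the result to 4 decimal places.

P(θ) = 1 / (1 + exp(−a(θ − b)))
Exponent: 1.57 × (2.4 − 0.1) = 3.6110
1/(1 + e^{-3.6110}) = 0.9737

0.9737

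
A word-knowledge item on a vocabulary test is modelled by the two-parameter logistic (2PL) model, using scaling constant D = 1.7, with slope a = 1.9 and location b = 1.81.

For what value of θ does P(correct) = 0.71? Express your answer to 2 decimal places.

P(θ) = 1 / (1 + exp(−D·a(θ − b)))
logit = ln(0.7100/0.2900) = 0.8954
θ = b + logit/(1.7·a) = 1.81 + 0.8954/3.2300 = 2.0872

2.09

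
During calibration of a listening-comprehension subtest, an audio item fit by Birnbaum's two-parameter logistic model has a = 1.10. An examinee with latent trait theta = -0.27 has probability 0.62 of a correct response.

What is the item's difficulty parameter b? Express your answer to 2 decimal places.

-0.72

P(theta) = 1 / (1 + exp(−a(theta − b)))
logit(0.62) = ln(0.62/0.38) = 0.4895
b = theta − logit/(a) = -0.27 − 0.4895/1.1000 = -0.7150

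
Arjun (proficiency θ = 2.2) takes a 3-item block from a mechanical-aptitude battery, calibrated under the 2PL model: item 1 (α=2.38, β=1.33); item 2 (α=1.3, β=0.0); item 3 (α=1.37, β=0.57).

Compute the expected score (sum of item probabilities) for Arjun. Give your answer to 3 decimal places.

P(θ) = 1 / (1 + exp(−α(θ − β)))
P_1 = 1/(1+e^{-2.0706}) = 0.8880
P_2 = 1/(1+e^{-2.8600}) = 0.9458
P_3 = 1/(1+e^{-2.2331}) = 0.9032
E[score] = 0.8880 + 0.9458 + 0.9032 = 2.7370

2.737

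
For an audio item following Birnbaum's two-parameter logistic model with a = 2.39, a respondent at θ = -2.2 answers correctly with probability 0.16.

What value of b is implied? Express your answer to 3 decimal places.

-1.506

P(θ) = 1 / (1 + exp(−a(θ − b)))
logit(0.16) = ln(0.16/0.84) = -1.6582
b = θ − logit/(a) = -2.2 − (-1.6582)/2.3900 = -1.5062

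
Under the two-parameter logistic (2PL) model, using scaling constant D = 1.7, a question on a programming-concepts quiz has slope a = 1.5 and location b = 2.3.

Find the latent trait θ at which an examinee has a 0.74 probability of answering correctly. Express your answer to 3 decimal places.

2.710

P(θ) = 1 / (1 + exp(−D·a(θ − b)))
logit = ln(0.7400/0.2600) = 1.0460
θ = b + logit/(1.7·a) = 2.3 + 1.0460/2.5500 = 2.7102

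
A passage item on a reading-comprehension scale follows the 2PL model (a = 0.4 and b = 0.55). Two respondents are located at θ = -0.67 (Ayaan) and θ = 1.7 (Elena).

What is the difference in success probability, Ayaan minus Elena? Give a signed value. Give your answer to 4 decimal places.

P(θ) = 1 / (1 + exp(−a(θ − b)))
P(Ayaan) = 0.3804  [exponent -0.4880]
P(Elena) = 0.6130  [exponent 0.4600]
Difference = 0.3804 − 0.6130 = -0.2326

-0.2326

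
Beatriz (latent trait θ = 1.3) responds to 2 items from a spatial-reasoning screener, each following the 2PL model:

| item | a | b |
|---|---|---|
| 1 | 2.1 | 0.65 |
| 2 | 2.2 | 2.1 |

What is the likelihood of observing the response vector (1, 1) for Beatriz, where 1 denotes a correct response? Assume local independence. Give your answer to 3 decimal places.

0.117

P(θ) = 1 / (1 + exp(−a(θ − b)))
P_1 = 1/(1+e^{-1.3650}) = 0.7966
P_2 = 1/(1+e^{1.7600}) = 0.1468
L = P_1 × P_2 = 0.7966 × 0.1468 = 0.11693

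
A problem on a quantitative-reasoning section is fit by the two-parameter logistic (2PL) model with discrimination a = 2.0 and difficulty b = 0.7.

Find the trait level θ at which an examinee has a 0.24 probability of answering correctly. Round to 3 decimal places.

0.124

P(θ) = 1 / (1 + exp(−a(θ − b)))
logit = ln(0.2400/0.7600) = -1.1527
θ = b + logit/(a) = 0.7 + (-1.1527)/2.0000 = 0.1237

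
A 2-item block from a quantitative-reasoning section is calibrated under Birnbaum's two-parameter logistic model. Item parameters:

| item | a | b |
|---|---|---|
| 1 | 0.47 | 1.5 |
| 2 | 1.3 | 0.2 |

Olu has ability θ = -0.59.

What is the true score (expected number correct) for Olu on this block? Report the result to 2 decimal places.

0.54

P(θ) = 1 / (1 + exp(−a(θ − b)))
P_1 = 1/(1+e^{0.9823}) = 0.2724
P_2 = 1/(1+e^{1.0270}) = 0.2637
E[score] = 0.2724 + 0.2637 = 0.5361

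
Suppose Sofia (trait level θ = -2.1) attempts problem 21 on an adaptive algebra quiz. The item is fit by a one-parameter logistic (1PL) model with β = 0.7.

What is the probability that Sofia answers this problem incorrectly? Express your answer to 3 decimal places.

0.943

P(θ) = 1 / (1 + exp(−(θ − β)))
Exponent: (-2.1 − 0.7) = -2.8000
1/(1 + e^{2.8000}) = 0.0573
P = 0.0573
P(incorrect) = 1 − 0.0573 = 0.9427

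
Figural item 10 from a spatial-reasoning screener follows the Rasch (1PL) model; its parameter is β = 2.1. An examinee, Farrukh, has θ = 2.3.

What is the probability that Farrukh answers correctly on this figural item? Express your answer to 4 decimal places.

0.5498

P(θ) = 1 / (1 + exp(−(θ − β)))
Exponent: (2.3 − 2.1) = 0.2000
1/(1 + e^{-0.2000}) = 0.5498
P = 0.5498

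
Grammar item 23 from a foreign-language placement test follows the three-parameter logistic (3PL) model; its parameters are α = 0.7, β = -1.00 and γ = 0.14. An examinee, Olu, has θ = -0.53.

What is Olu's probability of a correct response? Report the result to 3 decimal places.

P(θ) = γ + (1 − γ) · 1 / (1 + exp(−α(θ − β)))
Exponent: 0.7 × (-0.53 − (-1.00)) = 0.3290
1/(1 + e^{-0.3290}) = 0.5815
P = 0.14 + 0.86 × 0.5815 = 0.6401

0.640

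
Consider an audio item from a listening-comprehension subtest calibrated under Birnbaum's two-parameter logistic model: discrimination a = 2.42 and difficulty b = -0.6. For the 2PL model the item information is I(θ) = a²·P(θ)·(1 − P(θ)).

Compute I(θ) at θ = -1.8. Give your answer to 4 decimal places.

P = 1/(1+e^{2.9040}) = 0.0520
P(1−P) = 0.0520 × 0.9480 = 0.0493
I = a² × P(1−P) = 2.42² × 0.0493 = 0.28847

0.2885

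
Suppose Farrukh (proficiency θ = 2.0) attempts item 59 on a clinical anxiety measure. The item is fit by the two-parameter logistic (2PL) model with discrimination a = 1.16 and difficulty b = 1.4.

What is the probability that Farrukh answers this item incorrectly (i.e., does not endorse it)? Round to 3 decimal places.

P(θ) = 1 / (1 + exp(−a(θ − b)))
Exponent: 1.16 × (2.0 − 1.4) = 0.6960
1/(1 + e^{-0.6960}) = 0.6673
P(incorrect) = 1 − 0.6673 = 0.3327

0.333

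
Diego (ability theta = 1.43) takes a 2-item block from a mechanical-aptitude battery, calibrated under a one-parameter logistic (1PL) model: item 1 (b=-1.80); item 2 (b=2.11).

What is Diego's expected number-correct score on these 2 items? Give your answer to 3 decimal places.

P(theta) = 1 / (1 + exp(−(theta − b)))
P_1 = 1/(1+e^{-3.2300}) = 0.9619
P_2 = 1/(1+e^{0.6800}) = 0.3363
E[score] = 0.9619 + 0.3363 = 1.2982

1.298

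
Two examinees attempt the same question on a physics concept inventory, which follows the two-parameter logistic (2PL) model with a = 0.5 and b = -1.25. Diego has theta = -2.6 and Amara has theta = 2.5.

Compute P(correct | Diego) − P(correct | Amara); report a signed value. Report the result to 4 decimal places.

-0.5297

P(theta) = 1 / (1 + exp(−a(theta − b)))
P(Diego) = 0.3374  [exponent -0.6750]
P(Amara) = 0.8670  [exponent 1.8750]
Difference = 0.3374 − 0.8670 = -0.5297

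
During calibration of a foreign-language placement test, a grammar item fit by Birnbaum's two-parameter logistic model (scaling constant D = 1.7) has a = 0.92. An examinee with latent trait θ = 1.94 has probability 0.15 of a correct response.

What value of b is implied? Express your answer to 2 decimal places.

P(θ) = 1 / (1 + exp(−D·a(θ − b)))
logit(0.15) = ln(0.15/0.85) = -1.7346
b = θ − logit/(1.7·a) = 1.94 − (-1.7346)/1.5640 = 3.0491

3.05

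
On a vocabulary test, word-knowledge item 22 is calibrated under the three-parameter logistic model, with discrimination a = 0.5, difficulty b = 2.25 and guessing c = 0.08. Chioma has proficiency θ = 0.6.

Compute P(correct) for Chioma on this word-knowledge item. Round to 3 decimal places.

P(θ) = c + (1 − c) · 1 / (1 + exp(−a(θ − b)))
Exponent: 0.5 × (0.6 − 2.25) = -0.8250
1/(1 + e^{0.8250}) = 0.3047
P = 0.08 + 0.92 × 0.3047 = 0.3603

0.360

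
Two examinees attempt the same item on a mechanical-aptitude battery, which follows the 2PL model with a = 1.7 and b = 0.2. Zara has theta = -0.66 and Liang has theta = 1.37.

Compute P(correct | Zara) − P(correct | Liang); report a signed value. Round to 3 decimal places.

-0.691

P(theta) = 1 / (1 + exp(−a(theta − b)))
P(Zara) = 0.1882  [exponent -1.4620]
P(Liang) = 0.8796  [exponent 1.9890]
Difference = 0.1882 − 0.8796 = -0.6915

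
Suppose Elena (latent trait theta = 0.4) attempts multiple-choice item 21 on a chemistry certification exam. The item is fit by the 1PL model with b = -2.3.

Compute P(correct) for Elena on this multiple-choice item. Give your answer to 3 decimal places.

P(theta) = 1 / (1 + exp(−(theta − b)))
Exponent: (0.4 − (-2.3)) = 2.7000
1/(1 + e^{-2.7000}) = 0.9370
P = 0.9370

0.937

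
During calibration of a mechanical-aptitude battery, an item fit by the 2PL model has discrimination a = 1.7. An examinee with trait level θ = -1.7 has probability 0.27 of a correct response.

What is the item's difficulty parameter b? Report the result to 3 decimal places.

-1.115

P(θ) = 1 / (1 + exp(−a(θ − b)))
logit(0.27) = ln(0.27/0.73) = -0.9946
b = θ − logit/(a) = -1.7 − (-0.9946)/1.7000 = -1.1149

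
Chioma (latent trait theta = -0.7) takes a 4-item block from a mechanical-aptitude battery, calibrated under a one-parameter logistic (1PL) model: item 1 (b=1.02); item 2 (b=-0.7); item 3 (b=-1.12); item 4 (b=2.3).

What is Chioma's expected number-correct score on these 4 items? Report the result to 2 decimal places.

P(theta) = 1 / (1 + exp(−(theta − b)))
P_1 = 1/(1+e^{1.7200}) = 0.1519
P_2 = 1/(1+e^{0.0000}) = 0.5000
P_3 = 1/(1+e^{-0.4200}) = 0.6035
P_4 = 1/(1+e^{3.0000}) = 0.0474
E[score] = 0.1519 + 0.5000 + 0.6035 + 0.0474 = 1.3028

1.30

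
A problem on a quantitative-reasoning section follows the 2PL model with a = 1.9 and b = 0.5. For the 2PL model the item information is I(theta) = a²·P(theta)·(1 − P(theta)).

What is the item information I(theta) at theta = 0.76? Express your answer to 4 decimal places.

0.8496

P = 1/(1+e^{-0.4940}) = 0.6210
P(1−P) = 0.6210 × 0.3790 = 0.2353
I = a² × P(1−P) = 1.9² × 0.2353 = 0.84960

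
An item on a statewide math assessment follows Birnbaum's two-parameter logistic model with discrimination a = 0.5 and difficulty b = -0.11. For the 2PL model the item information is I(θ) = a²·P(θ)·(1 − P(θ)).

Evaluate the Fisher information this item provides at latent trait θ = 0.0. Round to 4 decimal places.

P = 1/(1+e^{-0.0550}) = 0.5137
P(1−P) = 0.5137 × 0.4863 = 0.2498
I = a² × P(1−P) = 0.5² × 0.2498 = 0.06245

0.0625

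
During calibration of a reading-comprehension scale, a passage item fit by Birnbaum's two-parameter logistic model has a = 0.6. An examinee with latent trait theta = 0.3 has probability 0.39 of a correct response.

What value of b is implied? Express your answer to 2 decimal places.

1.05

P(theta) = 1 / (1 + exp(−a(theta − b)))
logit(0.39) = ln(0.39/0.61) = -0.4473
b = theta − logit/(a) = 0.3 − (-0.4473)/0.6000 = 1.0455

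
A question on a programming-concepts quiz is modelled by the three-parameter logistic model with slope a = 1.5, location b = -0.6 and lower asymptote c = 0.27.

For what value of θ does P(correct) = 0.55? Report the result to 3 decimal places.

-0.916

P(θ) = c + (1 − c) · 1 / (1 + exp(−a(θ − b)))
Remove guessing floor: (0.55 − 0.27)/(1 − 0.27) = 0.3836
logit = ln(0.3836/0.6164) = -0.4745
θ = b + logit/(a) = -0.6 + (-0.4745)/1.5000 = -0.9163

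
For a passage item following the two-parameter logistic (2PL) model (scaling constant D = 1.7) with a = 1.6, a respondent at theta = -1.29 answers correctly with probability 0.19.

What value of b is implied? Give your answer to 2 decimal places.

-0.76

P(theta) = 1 / (1 + exp(−D·a(theta − b)))
logit(0.19) = ln(0.19/0.81) = -1.4500
b = theta − logit/(1.7·a) = -1.29 − (-1.4500)/2.7200 = -0.7569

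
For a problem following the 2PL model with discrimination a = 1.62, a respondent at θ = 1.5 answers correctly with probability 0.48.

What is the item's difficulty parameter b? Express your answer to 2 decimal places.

P(θ) = 1 / (1 + exp(−a(θ − b)))
logit(0.48) = ln(0.48/0.52) = -0.0800
b = θ − logit/(a) = 1.5 − (-0.0800)/1.6200 = 1.5494

1.55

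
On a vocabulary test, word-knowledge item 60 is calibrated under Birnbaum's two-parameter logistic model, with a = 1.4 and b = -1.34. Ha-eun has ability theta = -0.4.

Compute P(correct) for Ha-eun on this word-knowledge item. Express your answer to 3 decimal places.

P(theta) = 1 / (1 + exp(−a(theta − b)))
Exponent: 1.4 × (-0.4 − (-1.34)) = 1.3160
1/(1 + e^{-1.3160}) = 0.7885

0.789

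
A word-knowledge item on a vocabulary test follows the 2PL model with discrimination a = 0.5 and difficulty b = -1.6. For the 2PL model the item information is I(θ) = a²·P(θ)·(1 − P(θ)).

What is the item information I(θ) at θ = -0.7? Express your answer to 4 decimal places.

P = 1/(1+e^{-0.4500}) = 0.6106
P(1−P) = 0.6106 × 0.3894 = 0.2378
I = a² × P(1−P) = 0.5² × 0.2378 = 0.05944

0.0594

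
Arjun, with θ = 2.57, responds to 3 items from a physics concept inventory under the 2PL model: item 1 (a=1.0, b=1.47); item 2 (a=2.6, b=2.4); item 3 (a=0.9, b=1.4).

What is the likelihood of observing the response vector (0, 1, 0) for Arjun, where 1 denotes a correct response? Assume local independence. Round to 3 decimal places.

P(θ) = 1 / (1 + exp(−a(θ − b)))
P_1 = 1/(1+e^{-1.1000}) = 0.7503
P_2 = 1/(1+e^{-0.4420}) = 0.6087
P_3 = 1/(1+e^{-1.0530}) = 0.7414
L = (1−P_1) × P_2 × (1−P_3) = 0.2497 × 0.6087 × 0.2586 = 0.03932

0.039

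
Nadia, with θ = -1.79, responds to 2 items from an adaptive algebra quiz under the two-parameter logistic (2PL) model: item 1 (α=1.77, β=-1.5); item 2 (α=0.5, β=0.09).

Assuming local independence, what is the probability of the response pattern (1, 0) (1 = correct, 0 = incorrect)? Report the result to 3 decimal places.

0.269

P(θ) = 1 / (1 + exp(−α(θ − β)))
P_1 = 1/(1+e^{0.5133}) = 0.3744
P_2 = 1/(1+e^{0.9400}) = 0.2809
L = P_1 × (1−P_2) = 0.3744 × 0.7191 = 0.26925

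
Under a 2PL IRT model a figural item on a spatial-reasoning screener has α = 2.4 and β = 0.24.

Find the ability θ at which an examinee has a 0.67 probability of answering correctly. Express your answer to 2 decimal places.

0.54

P(θ) = 1 / (1 + exp(−α(θ − β)))
logit = ln(0.6700/0.3300) = 0.7082
θ = β + logit/(α) = 0.24 + 0.7082/2.4000 = 0.5351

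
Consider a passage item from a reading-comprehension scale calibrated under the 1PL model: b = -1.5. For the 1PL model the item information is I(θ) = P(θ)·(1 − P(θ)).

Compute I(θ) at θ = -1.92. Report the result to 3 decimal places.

0.239

P = 1/(1+e^{0.4200}) = 0.3965
P(1−P) = 0.3965 × 0.6035 = 0.2393
I = P(1−P) = 0.23929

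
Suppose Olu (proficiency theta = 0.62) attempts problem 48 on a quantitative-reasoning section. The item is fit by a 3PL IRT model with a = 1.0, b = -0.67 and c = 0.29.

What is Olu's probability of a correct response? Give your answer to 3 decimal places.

P(theta) = c + (1 − c) · 1 / (1 + exp(−a(theta − b)))
Exponent: 1.0 × (0.62 − (-0.67)) = 1.2900
1/(1 + e^{-1.2900}) = 0.7841
P = 0.29 + 0.71 × 0.7841 = 0.8467

0.847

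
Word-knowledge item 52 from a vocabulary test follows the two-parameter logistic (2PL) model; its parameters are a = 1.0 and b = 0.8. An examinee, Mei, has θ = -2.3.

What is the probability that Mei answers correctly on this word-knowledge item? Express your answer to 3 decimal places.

0.043

P(θ) = 1 / (1 + exp(−a(θ − b)))
Exponent: 1.0 × (-2.3 − 0.8) = -3.1000
1/(1 + e^{3.1000}) = 0.0431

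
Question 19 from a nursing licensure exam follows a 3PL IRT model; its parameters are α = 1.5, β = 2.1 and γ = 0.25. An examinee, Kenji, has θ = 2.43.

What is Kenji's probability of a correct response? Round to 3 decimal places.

0.716

P(θ) = γ + (1 − γ) · 1 / (1 + exp(−α(θ − β)))
Exponent: 1.5 × (2.43 − 2.1) = 0.4950
1/(1 + e^{-0.4950}) = 0.6213
P = 0.25 + 0.75 × 0.6213 = 0.7160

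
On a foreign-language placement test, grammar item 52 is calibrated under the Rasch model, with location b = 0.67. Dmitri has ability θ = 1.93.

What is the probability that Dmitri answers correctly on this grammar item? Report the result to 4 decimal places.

0.7790

P(θ) = 1 / (1 + exp(−(θ − b)))
Exponent: (1.93 − 0.67) = 1.2600
1/(1 + e^{-1.2600}) = 0.7790
P = 0.7790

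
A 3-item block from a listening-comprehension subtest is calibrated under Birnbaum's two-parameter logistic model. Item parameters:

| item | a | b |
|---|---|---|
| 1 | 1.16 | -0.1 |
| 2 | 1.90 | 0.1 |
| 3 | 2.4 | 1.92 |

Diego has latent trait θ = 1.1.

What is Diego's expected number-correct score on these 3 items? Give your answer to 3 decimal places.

P(θ) = 1 / (1 + exp(−a(θ − b)))
P_1 = 1/(1+e^{-1.3920}) = 0.8009
P_2 = 1/(1+e^{-1.9000}) = 0.8699
P_3 = 1/(1+e^{1.9680}) = 0.1226
E[score] = 0.8009 + 0.8699 + 0.1226 = 1.7934

1.793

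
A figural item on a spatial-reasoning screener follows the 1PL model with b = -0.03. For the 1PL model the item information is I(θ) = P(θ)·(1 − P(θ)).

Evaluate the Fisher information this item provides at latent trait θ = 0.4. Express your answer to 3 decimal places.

0.239

P = 1/(1+e^{-0.4300}) = 0.6059
P(1−P) = 0.6059 × 0.3941 = 0.2388
I = P(1−P) = 0.23879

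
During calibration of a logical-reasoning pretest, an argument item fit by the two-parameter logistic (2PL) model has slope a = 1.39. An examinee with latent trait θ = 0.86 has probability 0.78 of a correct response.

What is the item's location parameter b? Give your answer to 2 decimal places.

-0.05

P(θ) = 1 / (1 + exp(−a(θ − b)))
logit(0.78) = ln(0.78/0.22) = 1.2657
b = θ − logit/(a) = 0.86 − 1.2657/1.3900 = -0.0506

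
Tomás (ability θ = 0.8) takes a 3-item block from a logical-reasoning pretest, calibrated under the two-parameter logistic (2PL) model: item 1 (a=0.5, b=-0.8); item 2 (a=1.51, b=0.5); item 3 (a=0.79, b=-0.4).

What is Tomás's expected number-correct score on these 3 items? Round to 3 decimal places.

P(θ) = 1 / (1 + exp(−a(θ − b)))
P_1 = 1/(1+e^{-0.8000}) = 0.6900
P_2 = 1/(1+e^{-0.4530}) = 0.6114
P_3 = 1/(1+e^{-0.9480}) = 0.7207
E[score] = 0.6900 + 0.6114 + 0.7207 = 2.0220

2.022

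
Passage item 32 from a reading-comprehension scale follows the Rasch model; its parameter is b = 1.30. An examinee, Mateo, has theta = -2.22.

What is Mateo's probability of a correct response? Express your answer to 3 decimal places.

P(theta) = 1 / (1 + exp(−(theta − b)))
Exponent: (-2.22 − 1.30) = -3.5200
1/(1 + e^{3.5200}) = 0.0287
P = 0.0287

0.029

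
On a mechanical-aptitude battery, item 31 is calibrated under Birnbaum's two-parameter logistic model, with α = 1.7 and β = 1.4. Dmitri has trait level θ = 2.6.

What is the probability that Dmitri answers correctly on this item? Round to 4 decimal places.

0.8849

P(θ) = 1 / (1 + exp(−α(θ − β)))
Exponent: 1.7 × (2.6 − 1.4) = 2.0400
1/(1 + e^{-2.0400}) = 0.8849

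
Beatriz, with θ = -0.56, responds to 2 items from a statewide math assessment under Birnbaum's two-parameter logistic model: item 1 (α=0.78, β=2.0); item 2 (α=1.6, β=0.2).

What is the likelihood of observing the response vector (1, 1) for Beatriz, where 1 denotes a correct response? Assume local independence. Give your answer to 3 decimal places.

P(θ) = 1 / (1 + exp(−α(θ − β)))
P_1 = 1/(1+e^{1.9968}) = 0.1195
P_2 = 1/(1+e^{1.2160}) = 0.2286
L = P_1 × P_2 = 0.1195 × 0.2286 = 0.02733

0.027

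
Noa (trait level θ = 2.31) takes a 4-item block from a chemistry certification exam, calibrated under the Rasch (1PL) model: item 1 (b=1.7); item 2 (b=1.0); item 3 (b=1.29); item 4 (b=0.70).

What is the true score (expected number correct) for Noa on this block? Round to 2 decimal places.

3.00

P(θ) = 1 / (1 + exp(−(θ − b)))
P_1 = 1/(1+e^{-0.6100}) = 0.6479
P_2 = 1/(1+e^{-1.3100}) = 0.7875
P_3 = 1/(1+e^{-1.0200}) = 0.7350
P_4 = 1/(1+e^{-1.6100}) = 0.8334
E[score] = 0.6479 + 0.7875 + 0.7350 + 0.8334 = 3.0038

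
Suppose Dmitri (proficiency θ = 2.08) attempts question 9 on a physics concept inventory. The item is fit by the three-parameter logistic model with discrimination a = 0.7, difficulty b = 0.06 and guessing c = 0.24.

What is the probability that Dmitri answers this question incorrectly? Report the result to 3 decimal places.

P(θ) = c + (1 − c) · 1 / (1 + exp(−a(θ − b)))
Exponent: 0.7 × (2.08 − 0.06) = 1.4140
1/(1 + e^{-1.4140}) = 0.8044
P = 0.24 + 0.76 × 0.8044 = 0.8513
P(incorrect) = 1 − 0.8513 = 0.1487

0.149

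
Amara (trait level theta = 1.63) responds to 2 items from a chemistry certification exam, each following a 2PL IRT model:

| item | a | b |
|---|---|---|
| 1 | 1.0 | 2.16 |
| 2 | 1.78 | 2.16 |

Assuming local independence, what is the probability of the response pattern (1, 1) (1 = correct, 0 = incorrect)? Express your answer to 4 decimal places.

P(theta) = 1 / (1 + exp(−a(theta − b)))
P_1 = 1/(1+e^{0.5300}) = 0.3705
P_2 = 1/(1+e^{0.9434}) = 0.2802
L = P_1 × P_2 = 0.3705 × 0.2802 = 0.10382

0.1038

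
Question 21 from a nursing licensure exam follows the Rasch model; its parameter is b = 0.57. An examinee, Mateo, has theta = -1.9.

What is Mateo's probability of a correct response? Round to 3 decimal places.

0.078

P(theta) = 1 / (1 + exp(−(theta − b)))
Exponent: (-1.9 − 0.57) = -2.4700
1/(1 + e^{2.4700}) = 0.0780
P = 0.0780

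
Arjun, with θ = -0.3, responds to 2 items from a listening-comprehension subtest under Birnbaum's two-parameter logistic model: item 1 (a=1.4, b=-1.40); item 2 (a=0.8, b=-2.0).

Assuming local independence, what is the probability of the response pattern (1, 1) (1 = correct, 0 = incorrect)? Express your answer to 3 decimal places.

P(θ) = 1 / (1 + exp(−a(θ − b)))
P_1 = 1/(1+e^{-1.5400}) = 0.8235
P_2 = 1/(1+e^{-1.3600}) = 0.7958
L = P_1 × P_2 = 0.8235 × 0.7958 = 0.65528

0.655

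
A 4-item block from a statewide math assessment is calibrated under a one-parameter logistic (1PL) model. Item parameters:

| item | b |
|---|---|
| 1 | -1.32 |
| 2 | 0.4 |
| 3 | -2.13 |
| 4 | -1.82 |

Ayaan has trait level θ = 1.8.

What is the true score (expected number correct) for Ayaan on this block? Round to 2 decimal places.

P(θ) = 1 / (1 + exp(−(θ − b)))
P_1 = 1/(1+e^{-3.1200}) = 0.9577
P_2 = 1/(1+e^{-1.4000}) = 0.8022
P_3 = 1/(1+e^{-3.9300}) = 0.9807
P_4 = 1/(1+e^{-3.6200}) = 0.9739
E[score] = 0.9577 + 0.8022 + 0.9807 + 0.9739 = 3.7145

3.71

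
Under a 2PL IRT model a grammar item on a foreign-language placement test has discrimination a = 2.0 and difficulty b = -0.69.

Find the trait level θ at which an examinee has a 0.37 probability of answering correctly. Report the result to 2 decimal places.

P(θ) = 1 / (1 + exp(−a(θ − b)))
logit = ln(0.3700/0.6300) = -0.5322
θ = b + logit/(a) = -0.69 + (-0.5322)/2.0000 = -0.9561

-0.96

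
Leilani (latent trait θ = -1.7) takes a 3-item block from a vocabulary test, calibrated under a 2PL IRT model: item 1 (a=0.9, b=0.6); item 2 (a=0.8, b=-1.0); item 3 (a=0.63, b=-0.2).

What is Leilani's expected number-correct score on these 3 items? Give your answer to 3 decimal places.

0.755

P(θ) = 1 / (1 + exp(−a(θ − b)))
P_1 = 1/(1+e^{2.0700}) = 0.1120
P_2 = 1/(1+e^{0.5600}) = 0.3635
P_3 = 1/(1+e^{0.9450}) = 0.2799
E[score] = 0.1120 + 0.3635 + 0.2799 = 0.7555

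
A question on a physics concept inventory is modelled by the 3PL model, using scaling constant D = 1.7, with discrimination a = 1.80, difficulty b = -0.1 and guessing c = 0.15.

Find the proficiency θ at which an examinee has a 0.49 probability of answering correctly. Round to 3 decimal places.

P(θ) = c + (1 − c) · 1 / (1 + exp(−D·a(θ − b)))
Remove guessing floor: (0.49 − 0.15)/(1 − 0.15) = 0.4000
logit = ln(0.4000/0.6000) = -0.4055
θ = b + logit/(1.7·a) = -0.1 + (-0.4055)/3.0600 = -0.2325

-0.233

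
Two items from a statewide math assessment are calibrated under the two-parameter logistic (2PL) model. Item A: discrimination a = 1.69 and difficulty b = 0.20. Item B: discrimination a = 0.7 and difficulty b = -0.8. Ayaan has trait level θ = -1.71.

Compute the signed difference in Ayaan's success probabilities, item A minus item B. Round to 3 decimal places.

-0.308

P(θ) = 1 / (1 + exp(−a(θ − b)))
P_A = 0.0381
P_B = 0.3459
P_A − P_B = -0.3078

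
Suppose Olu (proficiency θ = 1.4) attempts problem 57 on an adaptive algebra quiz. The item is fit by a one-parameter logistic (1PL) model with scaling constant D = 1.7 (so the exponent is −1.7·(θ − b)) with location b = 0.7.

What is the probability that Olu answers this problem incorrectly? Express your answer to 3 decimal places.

0.233

P(θ) = 1 / (1 + exp(−D·(θ − b)))
Exponent: 1.7 × (1.4 − 0.7) = 1.1900
1/(1 + e^{-1.1900}) = 0.7667
P = 0.7667
P(incorrect) = 1 − 0.7667 = 0.2333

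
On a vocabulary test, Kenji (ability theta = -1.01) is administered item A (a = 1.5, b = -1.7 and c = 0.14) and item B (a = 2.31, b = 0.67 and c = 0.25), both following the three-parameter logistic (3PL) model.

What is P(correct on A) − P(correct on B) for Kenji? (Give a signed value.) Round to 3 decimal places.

P(theta) = c + (1 − c) · 1 / (1 + exp(−a(theta − b)))
P_A = 0.7746
P_B = 0.2652
P_A − P_B = 0.5094

0.509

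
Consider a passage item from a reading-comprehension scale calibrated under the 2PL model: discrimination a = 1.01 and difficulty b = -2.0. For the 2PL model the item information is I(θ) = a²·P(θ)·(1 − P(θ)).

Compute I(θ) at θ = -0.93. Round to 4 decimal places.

P = 1/(1+e^{-1.0807}) = 0.7466
P(1−P) = 0.7466 × 0.2534 = 0.1892
I = a² × P(1−P) = 1.01² × 0.1892 = 0.19298

0.1930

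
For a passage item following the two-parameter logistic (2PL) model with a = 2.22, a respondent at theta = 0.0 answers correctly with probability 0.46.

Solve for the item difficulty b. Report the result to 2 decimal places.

P(theta) = 1 / (1 + exp(−a(theta − b)))
logit(0.46) = ln(0.46/0.54) = -0.1603
b = theta − logit/(a) = 0.0 − (-0.1603)/2.2200 = 0.0722

0.07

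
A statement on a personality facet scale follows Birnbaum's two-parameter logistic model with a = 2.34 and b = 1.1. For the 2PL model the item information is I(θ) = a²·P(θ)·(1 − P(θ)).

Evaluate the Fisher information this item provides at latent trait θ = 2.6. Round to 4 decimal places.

P = 1/(1+e^{-3.5100}) = 0.9710
P(1−P) = 0.9710 × 0.0290 = 0.0282
I = a² × P(1−P) = 2.34² × 0.0282 = 0.15434

0.1543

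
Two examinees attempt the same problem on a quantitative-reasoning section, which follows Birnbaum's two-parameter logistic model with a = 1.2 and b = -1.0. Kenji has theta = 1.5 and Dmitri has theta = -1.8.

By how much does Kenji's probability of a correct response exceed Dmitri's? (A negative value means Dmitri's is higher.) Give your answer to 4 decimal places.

0.6757

P(theta) = 1 / (1 + exp(−a(theta − b)))
P(Kenji) = 0.9526  [exponent 3.0000]
P(Dmitri) = 0.2769  [exponent -0.9600]
Difference = 0.9526 − 0.2769 = 0.6757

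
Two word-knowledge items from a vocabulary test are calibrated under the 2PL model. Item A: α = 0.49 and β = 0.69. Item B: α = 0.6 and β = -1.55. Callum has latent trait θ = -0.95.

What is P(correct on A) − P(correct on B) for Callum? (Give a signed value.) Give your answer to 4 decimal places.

-0.2798

P(θ) = 1 / (1 + exp(−α(θ − β)))
P_A = 0.3093
P_B = 0.5890
P_A − P_B = -0.2798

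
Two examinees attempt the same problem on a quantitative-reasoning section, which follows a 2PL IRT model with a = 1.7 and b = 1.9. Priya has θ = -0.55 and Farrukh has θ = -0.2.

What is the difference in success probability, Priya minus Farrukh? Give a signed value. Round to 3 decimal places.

-0.012

P(θ) = 1 / (1 + exp(−a(θ − b)))
P(Priya) = 0.0153  [exponent -4.1650]
P(Farrukh) = 0.0274  [exponent -3.5700]
Difference = 0.0153 − 0.0274 = -0.0121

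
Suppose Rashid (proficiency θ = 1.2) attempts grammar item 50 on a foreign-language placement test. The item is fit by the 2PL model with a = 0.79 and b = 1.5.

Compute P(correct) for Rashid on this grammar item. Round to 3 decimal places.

0.441

P(θ) = 1 / (1 + exp(−a(θ − b)))
Exponent: 0.79 × (1.2 − 1.5) = -0.2370
1/(1 + e^{0.2370}) = 0.4410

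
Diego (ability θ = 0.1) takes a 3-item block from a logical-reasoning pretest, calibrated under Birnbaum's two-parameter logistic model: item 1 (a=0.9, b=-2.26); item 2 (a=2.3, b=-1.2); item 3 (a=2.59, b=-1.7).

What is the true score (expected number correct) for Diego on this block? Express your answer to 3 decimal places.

P(θ) = 1 / (1 + exp(−a(θ − b)))
P_1 = 1/(1+e^{-2.1240}) = 0.8932
P_2 = 1/(1+e^{-2.9900}) = 0.9521
P_3 = 1/(1+e^{-4.6620}) = 0.9906
E[score] = 0.8932 + 0.9521 + 0.9906 = 2.8360

2.836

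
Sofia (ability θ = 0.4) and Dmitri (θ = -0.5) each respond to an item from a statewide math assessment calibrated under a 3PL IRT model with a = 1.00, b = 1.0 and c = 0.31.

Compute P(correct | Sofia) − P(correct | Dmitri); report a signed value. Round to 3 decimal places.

0.119

P(θ) = c + (1 − c) · 1 / (1 + exp(−a(θ − b)))
P(Sofia) = 0.5545  [exponent -0.6000]
P(Dmitri) = 0.4359  [exponent -1.5000]
Difference = 0.5545 − 0.4359 = 0.1186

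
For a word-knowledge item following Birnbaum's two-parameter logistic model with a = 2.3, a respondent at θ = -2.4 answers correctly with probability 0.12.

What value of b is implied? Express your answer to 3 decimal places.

-1.534

P(θ) = 1 / (1 + exp(−a(θ − b)))
logit(0.12) = ln(0.12/0.88) = -1.9924
b = θ − logit/(a) = -2.4 − (-1.9924)/2.3000 = -1.5337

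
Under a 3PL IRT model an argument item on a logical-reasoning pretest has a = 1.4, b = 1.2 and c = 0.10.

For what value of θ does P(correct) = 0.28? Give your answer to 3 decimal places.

P(θ) = c + (1 − c) · 1 / (1 + exp(−a(θ − b)))
Remove guessing floor: (0.28 − 0.10)/(1 − 0.10) = 0.2000
logit = ln(0.2000/0.8000) = -1.3863
θ = b + logit/(a) = 1.2 + (-1.3863)/1.4000 = 0.2098

0.210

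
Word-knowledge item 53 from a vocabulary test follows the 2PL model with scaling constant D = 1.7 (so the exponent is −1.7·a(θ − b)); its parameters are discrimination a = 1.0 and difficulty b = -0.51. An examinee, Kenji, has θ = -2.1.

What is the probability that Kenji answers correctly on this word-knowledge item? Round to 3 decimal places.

P(θ) = 1 / (1 + exp(−D·a(θ − b)))
Exponent: 1.7 × 1.0 × (-2.1 − (-0.51)) = -2.7030
1/(1 + e^{2.7030}) = 0.0628
P = 0.0628

0.063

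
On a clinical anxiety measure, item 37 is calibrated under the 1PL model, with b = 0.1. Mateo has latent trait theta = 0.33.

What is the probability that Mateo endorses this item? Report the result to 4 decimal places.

P(theta) = 1 / (1 + exp(−(theta − b)))
Exponent: (0.33 − 0.1) = 0.2300
1/(1 + e^{-0.2300}) = 0.5572
P = 0.5572

0.5572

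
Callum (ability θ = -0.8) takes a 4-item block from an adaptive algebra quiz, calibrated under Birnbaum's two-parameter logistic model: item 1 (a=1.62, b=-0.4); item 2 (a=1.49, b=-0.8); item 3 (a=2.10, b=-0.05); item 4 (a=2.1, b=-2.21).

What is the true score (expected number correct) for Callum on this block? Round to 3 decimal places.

P(θ) = 1 / (1 + exp(−a(θ − b)))
P_1 = 1/(1+e^{0.6480}) = 0.3434
P_2 = 1/(1+e^{0.0000}) = 0.5000
P_3 = 1/(1+e^{1.5750}) = 0.1715
P_4 = 1/(1+e^{-2.9610}) = 0.9508
E[score] = 0.3434 + 0.5000 + 0.1715 + 0.9508 = 1.9657

1.966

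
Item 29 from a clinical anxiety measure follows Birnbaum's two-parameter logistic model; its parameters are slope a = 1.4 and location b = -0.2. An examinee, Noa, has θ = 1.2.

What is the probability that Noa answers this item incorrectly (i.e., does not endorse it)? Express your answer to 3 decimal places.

0.123

P(θ) = 1 / (1 + exp(−a(θ − b)))
Exponent: 1.4 × (1.2 − (-0.2)) = 1.9600
1/(1 + e^{-1.9600}) = 0.8765
P(incorrect) = 1 − 0.8765 = 0.1235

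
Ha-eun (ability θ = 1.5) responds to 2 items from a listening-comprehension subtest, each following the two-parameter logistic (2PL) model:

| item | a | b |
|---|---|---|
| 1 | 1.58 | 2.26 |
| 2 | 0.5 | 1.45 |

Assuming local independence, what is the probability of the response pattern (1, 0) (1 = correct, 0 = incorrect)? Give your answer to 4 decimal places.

P(θ) = 1 / (1 + exp(−a(θ − b)))
P_1 = 1/(1+e^{1.2008}) = 0.2313
P_2 = 1/(1+e^{-0.0250}) = 0.5062
L = P_1 × (1−P_2) = 0.2313 × 0.4938 = 0.11422

0.1142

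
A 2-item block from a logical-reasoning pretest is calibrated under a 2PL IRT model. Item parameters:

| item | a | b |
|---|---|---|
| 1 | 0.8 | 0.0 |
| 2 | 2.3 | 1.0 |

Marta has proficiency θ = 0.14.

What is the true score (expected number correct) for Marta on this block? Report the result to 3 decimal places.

P(θ) = 1 / (1 + exp(−a(θ − b)))
P_1 = 1/(1+e^{-0.1120}) = 0.5280
P_2 = 1/(1+e^{1.9780}) = 0.1215
E[score] = 0.5280 + 0.1215 = 0.6495

0.650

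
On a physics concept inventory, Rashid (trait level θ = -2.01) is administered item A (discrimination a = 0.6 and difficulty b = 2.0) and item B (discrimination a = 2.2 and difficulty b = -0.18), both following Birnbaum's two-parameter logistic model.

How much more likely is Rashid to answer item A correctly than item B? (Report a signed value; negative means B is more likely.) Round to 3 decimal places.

P(θ) = 1 / (1 + exp(−a(θ − b)))
P_A = 0.0827
P_B = 0.0175
P_A − P_B = 0.0652

0.065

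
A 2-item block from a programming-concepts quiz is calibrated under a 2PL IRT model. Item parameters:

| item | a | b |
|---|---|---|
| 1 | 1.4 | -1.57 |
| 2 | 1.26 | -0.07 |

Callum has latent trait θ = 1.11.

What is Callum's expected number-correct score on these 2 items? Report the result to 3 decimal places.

1.793

P(θ) = 1 / (1 + exp(−a(θ − b)))
P_1 = 1/(1+e^{-3.7520}) = 0.9771
P_2 = 1/(1+e^{-1.4868}) = 0.8156
E[score] = 0.9771 + 0.8156 = 1.7927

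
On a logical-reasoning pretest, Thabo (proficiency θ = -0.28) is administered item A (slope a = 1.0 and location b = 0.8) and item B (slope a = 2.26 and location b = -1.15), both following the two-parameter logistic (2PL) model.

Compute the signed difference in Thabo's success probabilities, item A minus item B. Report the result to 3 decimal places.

-0.624

P(θ) = 1 / (1 + exp(−a(θ − b)))
P_A = 0.2535
P_B = 0.8772
P_A − P_B = -0.6237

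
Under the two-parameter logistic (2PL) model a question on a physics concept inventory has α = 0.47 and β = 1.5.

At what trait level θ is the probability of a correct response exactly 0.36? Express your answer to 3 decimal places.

P(θ) = 1 / (1 + exp(−α(θ − β)))
logit = ln(0.3600/0.6400) = -0.5754
θ = β + logit/(α) = 1.5 + (-0.5754)/0.4700 = 0.2758

0.276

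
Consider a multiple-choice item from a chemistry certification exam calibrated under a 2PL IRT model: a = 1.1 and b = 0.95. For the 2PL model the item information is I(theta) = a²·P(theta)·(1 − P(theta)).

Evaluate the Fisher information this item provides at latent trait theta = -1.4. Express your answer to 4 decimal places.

0.0789

P = 1/(1+e^{2.5850}) = 0.0701
P(1−P) = 0.0701 × 0.9299 = 0.0652
I = a² × P(1−P) = 1.1² × 0.0652 = 0.07889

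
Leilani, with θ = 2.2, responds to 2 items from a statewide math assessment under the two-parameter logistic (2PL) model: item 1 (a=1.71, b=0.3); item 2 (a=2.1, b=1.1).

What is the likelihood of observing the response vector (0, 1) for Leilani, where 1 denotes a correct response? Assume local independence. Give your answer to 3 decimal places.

P(θ) = 1 / (1 + exp(−a(θ − b)))
P_1 = 1/(1+e^{-3.2490}) = 0.9626
P_2 = 1/(1+e^{-2.3100}) = 0.9097
L = (1−P_1) × P_2 = 0.0374 × 0.9097 = 0.03399

0.034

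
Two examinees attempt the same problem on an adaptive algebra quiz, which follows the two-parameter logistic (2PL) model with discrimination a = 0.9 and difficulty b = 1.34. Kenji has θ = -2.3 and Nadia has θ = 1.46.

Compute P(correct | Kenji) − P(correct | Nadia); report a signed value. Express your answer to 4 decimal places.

-0.4906

P(θ) = 1 / (1 + exp(−a(θ − b)))
P(Kenji) = 0.0364  [exponent -3.2760]
P(Nadia) = 0.5270  [exponent 0.1080]
Difference = 0.0364 − 0.5270 = -0.4906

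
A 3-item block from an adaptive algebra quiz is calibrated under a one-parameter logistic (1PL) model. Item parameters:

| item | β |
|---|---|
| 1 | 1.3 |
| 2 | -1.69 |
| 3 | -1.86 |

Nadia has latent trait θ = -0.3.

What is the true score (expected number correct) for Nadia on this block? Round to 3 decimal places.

P(θ) = 1 / (1 + exp(−(θ − β)))
P_1 = 1/(1+e^{1.6000}) = 0.1680
P_2 = 1/(1+e^{-1.3900}) = 0.8006
P_3 = 1/(1+e^{-1.5600}) = 0.8264
E[score] = 0.1680 + 0.8006 + 0.8264 = 1.7949

1.795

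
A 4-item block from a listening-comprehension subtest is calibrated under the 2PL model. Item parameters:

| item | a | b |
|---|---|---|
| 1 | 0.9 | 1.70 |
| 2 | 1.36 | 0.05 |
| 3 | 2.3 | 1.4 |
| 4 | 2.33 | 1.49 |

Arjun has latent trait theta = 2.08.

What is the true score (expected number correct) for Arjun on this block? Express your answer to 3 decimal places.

3.150

P(theta) = 1 / (1 + exp(−a(theta − b)))
P_1 = 1/(1+e^{-0.3420}) = 0.5847
P_2 = 1/(1+e^{-2.7608}) = 0.9405
P_3 = 1/(1+e^{-1.5640}) = 0.8269
P_4 = 1/(1+e^{-1.3747}) = 0.7981
E[score] = 0.5847 + 0.9405 + 0.8269 + 0.7981 = 3.1503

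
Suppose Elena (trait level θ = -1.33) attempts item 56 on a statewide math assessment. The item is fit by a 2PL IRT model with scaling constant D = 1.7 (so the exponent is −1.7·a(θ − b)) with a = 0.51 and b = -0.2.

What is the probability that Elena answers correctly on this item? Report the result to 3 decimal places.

0.273

P(θ) = 1 / (1 + exp(−D·a(θ − b)))
Exponent: 1.7 × 0.51 × (-1.33 − (-0.2)) = -0.9797
1/(1 + e^{0.9797}) = 0.2729
P = 0.2729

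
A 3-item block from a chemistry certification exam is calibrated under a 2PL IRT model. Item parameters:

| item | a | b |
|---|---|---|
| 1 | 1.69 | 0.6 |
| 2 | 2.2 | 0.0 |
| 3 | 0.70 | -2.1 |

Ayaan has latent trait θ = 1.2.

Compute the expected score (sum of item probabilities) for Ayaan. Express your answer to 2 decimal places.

2.58

P(θ) = 1 / (1 + exp(−a(θ − b)))
P_1 = 1/(1+e^{-1.0140}) = 0.7338
P_2 = 1/(1+e^{-2.6400}) = 0.9334
P_3 = 1/(1+e^{-2.3100}) = 0.9097
E[score] = 0.7338 + 0.9334 + 0.9097 = 2.5769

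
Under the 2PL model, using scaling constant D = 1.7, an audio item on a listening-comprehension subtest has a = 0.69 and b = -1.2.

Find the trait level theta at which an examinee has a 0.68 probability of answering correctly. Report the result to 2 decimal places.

-0.56

P(theta) = 1 / (1 + exp(−D·a(theta − b)))
logit = ln(0.6800/0.3200) = 0.7538
theta = b + logit/(1.7·a) = -1.2 + 0.7538/1.1730 = -0.5574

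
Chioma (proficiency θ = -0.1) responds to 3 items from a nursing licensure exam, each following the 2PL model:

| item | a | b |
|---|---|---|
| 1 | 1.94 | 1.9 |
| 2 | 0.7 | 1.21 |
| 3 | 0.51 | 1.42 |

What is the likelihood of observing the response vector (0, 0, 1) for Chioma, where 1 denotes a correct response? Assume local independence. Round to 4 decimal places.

P(θ) = 1 / (1 + exp(−a(θ − b)))
P_1 = 1/(1+e^{3.8800}) = 0.0202
P_2 = 1/(1+e^{0.9170}) = 0.2856
P_3 = 1/(1+e^{0.7752}) = 0.3154
L = (1−P_1) × (1−P_2) × P_3 = 0.9798 × 0.7144 × 0.3154 = 0.22074

0.2207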